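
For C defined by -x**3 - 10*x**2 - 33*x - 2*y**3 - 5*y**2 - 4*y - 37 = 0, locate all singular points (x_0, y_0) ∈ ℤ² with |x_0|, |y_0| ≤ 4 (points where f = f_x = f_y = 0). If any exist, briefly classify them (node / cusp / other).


Singular points: {(-3, -1)}; classification: node.

Compute partial derivatives:
  f_x = -3*x**2 - 20*x - 33.
  f_y = -6*y**2 - 10*y - 4.
Scan x_0 ∈ {−4, ..., 4}. For each x_0, f_y(x_0, y) is a polynomial in y; find its integer roots y ∈ {−4, ..., 4}, then test f_x and f at those candidates.
  x = -4: f_y(-4, y) = -6*y**2 - 10*y - 4; vanishes at y ∈ {-1}. (-4, -1): f_x = -1 ≠ 0.
  x = -3: f_y(-3, y) = -6*y**2 - 10*y - 4; vanishes at y ∈ {-1}. (-3, -1): f_x = 0, f = 0 — SINGULAR.
  x = -2: f_y(-2, y) = -6*y**2 - 10*y - 4; vanishes at y ∈ {-1}. (-2, -1): f_x = -5 ≠ 0.
  x = -1: f_y(-1, y) = -6*y**2 - 10*y - 4; vanishes at y ∈ {-1}. (-1, -1): f_x = -16 ≠ 0.
  x = 0: f_y(0, y) = -6*y**2 - 10*y - 4; vanishes at y ∈ {-1}. (0, -1): f_x = -33 ≠ 0.
  x = 1: f_y(1, y) = -6*y**2 - 10*y - 4; vanishes at y ∈ {-1}. (1, -1): f_x = -56 ≠ 0.
  x = 2: f_y(2, y) = -6*y**2 - 10*y - 4; vanishes at y ∈ {-1}. (2, -1): f_x = -85 ≠ 0.
  x = 3: f_y(3, y) = -6*y**2 - 10*y - 4; vanishes at y ∈ {-1}. (3, -1): f_x = -120 ≠ 0.
  x = 4: f_y(4, y) = -6*y**2 - 10*y - 4; vanishes at y ∈ {-1}. (4, -1): f_x = -161 ≠ 0.
Only singular point on the grid: (-3, -1).
Classify: substitute x = -3 + u, y = -1 + v and expand: f = -u**3 - u**2 - 2*v**3 + v**2.
No constant or linear terms (consistent with a singular point). Quadratic part: -u**2 + v**2. Cubic part: -u**3 - 2*v**3.
The quadratic part v**2 - u**2 = (v − u)(v + u) splits into two distinct linear factors, so there are two distinct tangent lines y − -1 = ±(x − -3) — this is a node (ordinary double point).
Classification: node.


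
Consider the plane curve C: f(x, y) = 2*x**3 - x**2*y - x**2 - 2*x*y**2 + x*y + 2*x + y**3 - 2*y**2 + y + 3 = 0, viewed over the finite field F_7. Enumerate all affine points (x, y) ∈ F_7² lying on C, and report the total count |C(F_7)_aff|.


Affine F_7-points: {(1, 2), (1, 3), (1, 6), (3, 1), (5, 0)}; count = 5.

For each of the 49 pairs (x, y) ∈ F_7², evaluate f(x, y) mod 7. Record the zeros.
  x = 0: [0↦3, 1↦3, 2↦5, 3↦1, 4↦4, 5↦6, 6↦6]  zeros at y ∈ ∅
  x = 1: [0↦6, 1↦4, 2↦0, 3↦0, 4↦3, 5↦1, 6↦0]  zeros at y ∈ {2, 3, 6}
  x = 2: [0↦5, 1↦6, 2↦1, 3↦3, 4↦4, 5↦3, 6↦6]  zeros at y ∈ ∅
  x = 3: [0↦5, 1↦0, 2↦6, 3↦1, 4↦5, 5↦3, 6↦1]  zeros at y ∈ {1}
  x = 4: [0↦4, 1↦5, 2↦6, 3↦6, 4↦4, 5↦6, 6↦4]  zeros at y ∈ ∅
  x = 5: [0↦0, 1↦5, 2↦6, 3↦2, 4↦6, 5↦3, 6↦6]  zeros at y ∈ {0}
  x = 6: [0↦5, 1↦5, 2↦4, 3↦1, 4↦2, 5↦6, 6↦5]  zeros at y ∈ ∅
Collecting zeros: affine points = {(1, 2), (1, 3), (1, 6), (3, 1), (5, 0)}.
Total count |C(F_7)_aff| = 5.


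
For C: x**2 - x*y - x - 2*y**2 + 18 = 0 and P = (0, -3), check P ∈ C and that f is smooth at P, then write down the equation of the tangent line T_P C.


Tangent line at P: 2*x + 12*y + 36 = 0.

Step 1: f(0, -3) = 0, so P lies on C.
Step 2: partial derivatives
  f_x(x, y) = 2*x - y - 1, f_y(x, y) = -x - 4*y.
  f_x(P) = 2, f_y(P) = 12 (gradient nonzero, so P is smooth).
Step 3: tangent line at P: 2·(x − 0) + 12·(y − -3) = 0.
Expanding: 2*x + 12*y + 36 = 0.


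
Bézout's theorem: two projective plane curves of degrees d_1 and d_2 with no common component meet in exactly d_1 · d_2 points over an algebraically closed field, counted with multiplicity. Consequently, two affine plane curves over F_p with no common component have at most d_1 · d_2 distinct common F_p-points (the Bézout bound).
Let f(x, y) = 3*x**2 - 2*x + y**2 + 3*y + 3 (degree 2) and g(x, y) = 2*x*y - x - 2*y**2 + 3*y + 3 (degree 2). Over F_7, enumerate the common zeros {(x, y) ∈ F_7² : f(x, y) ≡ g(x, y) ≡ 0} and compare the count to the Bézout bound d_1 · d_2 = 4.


Common zeros: {(2, 2), (3, 1)}; count = 2; Bézout bound = 4.

deg(f) = 2, deg(g) = 2, so Bézout bound = 4.
Scan x ∈ F_7. For each x, list the y ∈ F_7 with f(x, y) ≡ 0 and those with g(x, y) ≡ 0 (mod 7); the common zeros in that column are the intersection.
  x = 0: f ≡ 0 at y ∈ {1, 3}; g ≡ 0 at y ∈ ∅; common: ∅.
  x = 1: f ≡ 0 at y ∈ {2}; g ≡ 0 at y ∈ ∅; common: ∅.
  x = 2: f ≡ 0 at y ∈ {2}; g ≡ 0 at y ∈ {2, 5}; common: {2}.
  x = 3: f ≡ 0 at y ∈ {1, 3}; g ≡ 0 at y ∈ {0, 1}; common: {1}.
  x = 4: f ≡ 0 at y ∈ ∅; g ≡ 0 at y ∈ {3, 6}; common: ∅.
  x = 5: f ≡ 0 at y ∈ ∅; g ≡ 0 at y ∈ ∅; common: ∅.
  x = 6: f ≡ 0 at y ∈ ∅; g ≡ 0 at y ∈ ∅; common: ∅.
Collecting: common zeros = {(2, 2), (3, 1)}, so the count is 2.
Comparison with the Bézout bound: 2 ≤ 4 = deg(f)·deg(g), as expected for curves with no common component (the affine F_7-count falls short of the bound because intersections may lie at infinity, over extension fields, or carry multiplicity).


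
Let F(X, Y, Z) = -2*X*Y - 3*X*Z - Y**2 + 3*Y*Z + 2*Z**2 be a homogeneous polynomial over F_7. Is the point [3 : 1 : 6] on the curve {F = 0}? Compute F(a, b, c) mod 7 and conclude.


F(3,1,6) ≡ 1 (mod 7); P is NOT on the curve.

Evaluate F(3, 1, 6) term-by-term (mod 7).
  -2*X*Y ↦ -2·3·1·1 = -6
  -3*X*Z ↦ -3·3·1·6 = -54
  -Y**2 ↦ -1·1·1·1 = -1
  3*Y*Z ↦ 3·1·1·6 = 18
  2*Z**2 ↦ 2·1·1·36 = 72
Sum: F(3, 1, 6) = (-6) + (-54) + (-1) + (18) + (72) = 29.
Reducing mod 7: 29 ≡ 1 (mod 7).
Since F(a, b, c) ≡ 1 ≠ 0 (mod 7), P does NOT lie on the curve.


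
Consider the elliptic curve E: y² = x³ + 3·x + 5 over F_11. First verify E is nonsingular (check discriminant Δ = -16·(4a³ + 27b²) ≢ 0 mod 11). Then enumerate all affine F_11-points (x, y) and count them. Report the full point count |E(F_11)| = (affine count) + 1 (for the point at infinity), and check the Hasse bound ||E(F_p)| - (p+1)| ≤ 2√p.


Affine points = {(0, 4), (0, 7), (1, 3), (1, 8), (4, 2), (4, 9), (10, 1), (10, 10)}; affine count = 8; |E(F_11)| = 9.

Discriminant check: Δ ∝ 4a³ + 27b² = 4·3³ + 27·5² = 4·27 + 27·25 ≡ 2 (mod 11). Nonzero ⇒ E is nonsingular.
For each x ∈ F_11, compute rhs = x³ + 3·x + 5 mod 11, then count y ∈ F_11 with y² ≡ rhs.
  x = 0: rhs = 5, matching y values: 4, 7 (2 points).
  x = 1: rhs = 9, matching y values: 3, 8 (2 points).
  x = 2: rhs = 8, matching y values: none (0 points).
  x = 3: rhs = 8, matching y values: none (0 points).
  x = 4: rhs = 4, matching y values: 2, 9 (2 points).
  x = 5: rhs = 2, matching y values: none (0 points).
  x = 6: rhs = 8, matching y values: none (0 points).
  x = 7: rhs = 6, matching y values: none (0 points).
  x = 8: rhs = 2, matching y values: none (0 points).
  x = 9: rhs = 2, matching y values: none (0 points).
  x = 10: rhs = 1, matching y values: 1, 10 (2 points).
Total affine count: 8.
Full point count |E(F_11)| = 8 + 1 = 9.
Hasse bound: |9 − (11+1)| = |-3| = 3 ≤ 2√11 ≈ 6.6332 ✓.


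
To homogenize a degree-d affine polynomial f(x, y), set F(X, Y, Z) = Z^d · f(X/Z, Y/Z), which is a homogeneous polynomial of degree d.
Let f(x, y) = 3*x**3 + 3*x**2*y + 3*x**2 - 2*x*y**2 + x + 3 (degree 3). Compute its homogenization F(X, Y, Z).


F(X, Y, Z) = 3*X**3 + 3*X**2*Y + 3*X**2*Z - 2*X*Y**2 + X*Z**2 + 3*Z**3

deg(f) = 3.
Substitute x = X/Z, y = Y/Z into f, then multiply by Z^3.
  monomial 3·x^3·y^0 ↦ 3·X^3·Y^0·Z^0.
  monomial 3·x^2·y^1 ↦ 3·X^2·Y^1·Z^0.
  monomial 3·x^2·y^0 ↦ 3·X^2·Y^0·Z^1.
  monomial -2·x^1·y^2 ↦ -2·X^1·Y^2·Z^0.
  monomial 1·x^1·y^0 ↦ 1·X^1·Y^0·Z^2.
  monomial 3·x^0·y^0 ↦ 3·X^0·Y^0·Z^3.
Collecting: F(X, Y, Z) = 3*X**3 + 3*X**2*Y + 3*X**2*Z - 2*X*Y**2 + X*Z**2 + 3*Z**3.


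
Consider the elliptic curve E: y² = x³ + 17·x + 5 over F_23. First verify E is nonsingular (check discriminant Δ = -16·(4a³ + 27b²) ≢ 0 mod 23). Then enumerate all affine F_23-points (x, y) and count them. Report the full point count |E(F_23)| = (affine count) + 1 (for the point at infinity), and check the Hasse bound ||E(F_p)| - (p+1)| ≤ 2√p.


Affine points = {(1, 0), (2, 1), (2, 22), (5, 10), (5, 13), (6, 1), (6, 22), (8, 3), (8, 20), (9, 6), (9, 17), (10, 5), (10, 18), (13, 10), (13, 13), (15, 1), (15, 22), (16, 7), (16, 16), (17, 3), (17, 20), (18, 5), (18, 18), (21, 3), (21, 20)}; affine count = 25; |E(F_23)| = 26.

Discriminant check: Δ ∝ 4a³ + 27b² = 4·17³ + 27·5² = 4·4913 + 27·25 ≡ 18 (mod 23). Nonzero ⇒ E is nonsingular.
For each x ∈ F_23, compute rhs = x³ + 17·x + 5 mod 23, then count y ∈ F_23 with y² ≡ rhs.
  x = 0: rhs = 5, matching y values: none (0 points).
  x = 1: rhs = 0, matching y values: 0 (1 points).
  x = 2: rhs = 1, matching y values: 1, 22 (2 points).
  x = 3: rhs = 14, matching y values: none (0 points).
  x = 4: rhs = 22, matching y values: none (0 points).
  x = 5: rhs = 8, matching y values: 10, 13 (2 points).
  x = 6: rhs = 1, matching y values: 1, 22 (2 points).
  x = 7: rhs = 7, matching y values: none (0 points).
  x = 8: rhs = 9, matching y values: 3, 20 (2 points).
  x = 9: rhs = 13, matching y values: 6, 17 (2 points).
  x = 10: rhs = 2, matching y values: 5, 18 (2 points).
  x = 11: rhs = 5, matching y values: none (0 points).
  x = 12: rhs = 5, matching y values: none (0 points).
  x = 13: rhs = 8, matching y values: 10, 13 (2 points).
  x = 14: rhs = 20, matching y values: none (0 points).
  x = 15: rhs = 1, matching y values: 1, 22 (2 points).
  x = 16: rhs = 3, matching y values: 7, 16 (2 points).
  x = 17: rhs = 9, matching y values: 3, 20 (2 points).
  x = 18: rhs = 2, matching y values: 5, 18 (2 points).
  x = 19: rhs = 11, matching y values: none (0 points).
  x = 20: rhs = 19, matching y values: none (0 points).
  x = 21: rhs = 9, matching y values: 3, 20 (2 points).
  x = 22: rhs = 10, matching y values: none (0 points).
Total affine count: 25.
Full point count |E(F_23)| = 25 + 1 = 26.
Hasse bound: |26 − (23+1)| = |2| = 2 ≤ 2√23 ≈ 9.5917 ✓.


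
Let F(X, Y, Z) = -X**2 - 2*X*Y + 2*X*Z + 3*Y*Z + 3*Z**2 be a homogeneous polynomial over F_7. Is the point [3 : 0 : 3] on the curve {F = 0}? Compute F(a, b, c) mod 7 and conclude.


F(3,0,3) ≡ 1 (mod 7); P is NOT on the curve.

Evaluate F(3, 0, 3) term-by-term (mod 7).
  -X**2 ↦ -1·9·1·1 = -9
  -2*X*Y ↦ -2·3·0·1 = 0
  2*X*Z ↦ 2·3·1·3 = 18
  3*Y*Z ↦ 3·1·0·3 = 0
  3*Z**2 ↦ 3·1·1·9 = 27
Sum: F(3, 0, 3) = (-9) + (0) + (18) + (0) + (27) = 36.
Reducing mod 7: 36 ≡ 1 (mod 7).
Since F(a, b, c) ≡ 1 ≠ 0 (mod 7), P does NOT lie on the curve.


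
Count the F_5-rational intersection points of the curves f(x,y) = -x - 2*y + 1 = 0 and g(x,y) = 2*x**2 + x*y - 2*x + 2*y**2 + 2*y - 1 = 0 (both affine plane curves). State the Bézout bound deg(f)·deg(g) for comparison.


Common zeros: ∅; count = 0; Bézout bound = 2.

deg(f) = 1, deg(g) = 2, so Bézout bound = 2.
Scan x ∈ F_5. For each x, list the y ∈ F_5 with f(x, y) ≡ 0 and those with g(x, y) ≡ 0 (mod 5); the common zeros in that column are the intersection.
  x = 0: f ≡ 0 at y ∈ {3}; g ≡ 0 at y ∈ ∅; common: ∅.
  x = 1: f ≡ 0 at y ∈ {0}; g ≡ 0 at y ∈ ∅; common: ∅.
  x = 2: f ≡ 0 at y ∈ {2}; g ≡ 0 at y ∈ ∅; common: ∅.
  x = 3: f ≡ 0 at y ∈ {4}; g ≡ 0 at y ∈ ∅; common: ∅.
  x = 4: f ≡ 0 at y ∈ {1}; g ≡ 0 at y ∈ ∅; common: ∅.
Collecting: common zeros = ∅, so the count is 0.
Comparison with the Bézout bound: 0 ≤ 2 = deg(f)·deg(g), as expected for curves with no common component (the affine F_5-count falls short of the bound because intersections may lie at infinity, over extension fields, or carry multiplicity).


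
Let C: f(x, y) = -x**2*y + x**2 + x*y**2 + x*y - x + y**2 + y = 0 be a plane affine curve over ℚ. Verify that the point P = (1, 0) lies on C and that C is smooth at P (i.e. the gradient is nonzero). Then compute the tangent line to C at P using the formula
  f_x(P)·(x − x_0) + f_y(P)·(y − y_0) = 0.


Tangent line at P: x + y - 1 = 0.

Step 1: f(1, 0) = 0, so P lies on C.
Step 2: partial derivatives
  f_x(x, y) = -2*x*y + 2*x + y**2 + y - 1, f_y(x, y) = -x**2 + 2*x*y + x + 2*y + 1.
  f_x(P) = 1, f_y(P) = 1 (gradient nonzero, so P is smooth).
Step 3: tangent line at P: 1·(x − 1) + 1·(y − 0) = 0.
Expanding: x + y - 1 = 0.


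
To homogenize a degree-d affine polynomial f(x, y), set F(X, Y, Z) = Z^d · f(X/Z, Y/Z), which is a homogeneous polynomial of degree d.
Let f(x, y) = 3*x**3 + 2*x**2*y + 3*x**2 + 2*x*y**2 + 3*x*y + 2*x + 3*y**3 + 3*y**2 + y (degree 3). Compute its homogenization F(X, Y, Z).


F(X, Y, Z) = 3*X**3 + 2*X**2*Y + 3*X**2*Z + 2*X*Y**2 + 3*X*Y*Z + 2*X*Z**2 + 3*Y**3 + 3*Y**2*Z + Y*Z**2

deg(f) = 3.
Substitute x = X/Z, y = Y/Z into f, then multiply by Z^3.
  monomial 3·x^3·y^0 ↦ 3·X^3·Y^0·Z^0.
  monomial 2·x^2·y^1 ↦ 2·X^2·Y^1·Z^0.
  monomial 3·x^2·y^0 ↦ 3·X^2·Y^0·Z^1.
  monomial 2·x^1·y^2 ↦ 2·X^1·Y^2·Z^0.
  monomial 3·x^1·y^1 ↦ 3·X^1·Y^1·Z^1.
  monomial 2·x^1·y^0 ↦ 2·X^1·Y^0·Z^2.
  monomial 3·x^0·y^3 ↦ 3·X^0·Y^3·Z^0.
  monomial 3·x^0·y^2 ↦ 3·X^0·Y^2·Z^1.
  monomial 1·x^0·y^1 ↦ 1·X^0·Y^1·Z^2.
Collecting: F(X, Y, Z) = 3*X**3 + 2*X**2*Y + 3*X**2*Z + 2*X*Y**2 + 3*X*Y*Z + 2*X*Z**2 + 3*Y**3 + 3*Y**2*Z + Y*Z**2.


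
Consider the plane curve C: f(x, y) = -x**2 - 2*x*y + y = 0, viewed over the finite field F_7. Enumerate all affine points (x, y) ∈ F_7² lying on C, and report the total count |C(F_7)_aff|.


Affine F_7-points: {(0, 0), (1, 6), (2, 1), (3, 1), (5, 5), (6, 5)}; count = 6.

For each of the 49 pairs (x, y) ∈ F_7², evaluate f(x, y) mod 7. Record the zeros.
  x = 0: [0↦0, 1↦1, 2↦2, 3↦3, 4↦4, 5↦5, 6↦6]  zeros at y ∈ {0}
  x = 1: [0↦6, 1↦5, 2↦4, 3↦3, 4↦2, 5↦1, 6↦0]  zeros at y ∈ {6}
  x = 2: [0↦3, 1↦0, 2↦4, 3↦1, 4↦5, 5↦2, 6↦6]  zeros at y ∈ {1}
  x = 3: [0↦5, 1↦0, 2↦2, 3↦4, 4↦6, 5↦1, 6↦3]  zeros at y ∈ {1}
  x = 4: [0↦5, 1↦5, 2↦5, 3↦5, 4↦5, 5↦5, 6↦5]  zeros at y ∈ ∅
  x = 5: [0↦3, 1↦1, 2↦6, 3↦4, 4↦2, 5↦0, 6↦5]  zeros at y ∈ {5}
  x = 6: [0↦6, 1↦2, 2↦5, 3↦1, 4↦4, 5↦0, 6↦3]  zeros at y ∈ {5}
Collecting zeros: affine points = {(0, 0), (1, 6), (2, 1), (3, 1), (5, 5), (6, 5)}.
Total count |C(F_7)_aff| = 6.


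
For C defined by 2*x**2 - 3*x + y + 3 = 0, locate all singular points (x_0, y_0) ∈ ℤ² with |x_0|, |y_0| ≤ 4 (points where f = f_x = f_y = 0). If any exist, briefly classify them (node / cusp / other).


No singular points in the scanned grid; C is smooth there.

Compute partial derivatives:
  f_x = 4*x - 3.
  f_y = 1.
f_y = 1 is a nonzero constant, so f_y never vanishes: no point (x, y) can satisfy f = f_x = f_y = 0. In particular no (x, y) ∈ {−4, ..., 4}² is singular; the curve is smooth.


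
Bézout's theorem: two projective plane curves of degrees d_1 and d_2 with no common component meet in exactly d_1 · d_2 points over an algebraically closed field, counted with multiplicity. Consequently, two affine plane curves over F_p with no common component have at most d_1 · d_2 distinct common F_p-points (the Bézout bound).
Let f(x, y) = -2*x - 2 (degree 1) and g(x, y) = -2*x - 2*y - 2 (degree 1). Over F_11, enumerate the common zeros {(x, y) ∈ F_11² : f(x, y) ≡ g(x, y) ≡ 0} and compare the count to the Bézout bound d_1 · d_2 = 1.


Common zeros: {(10, 0)}; count = 1; Bézout bound = 1.

deg(f) = 1, deg(g) = 1, so Bézout bound = 1.
Scan x ∈ F_11. For each x, list the y ∈ F_11 with f(x, y) ≡ 0 and those with g(x, y) ≡ 0 (mod 11); the common zeros in that column are the intersection.
  x = 0: f ≡ 0 at y ∈ ∅; g ≡ 0 at y ∈ {10}; common: ∅.
  x = 1: f ≡ 0 at y ∈ ∅; g ≡ 0 at y ∈ {9}; common: ∅.
  x = 2: f ≡ 0 at y ∈ ∅; g ≡ 0 at y ∈ {8}; common: ∅.
  x = 3: f ≡ 0 at y ∈ ∅; g ≡ 0 at y ∈ {7}; common: ∅.
  x = 4: f ≡ 0 at y ∈ ∅; g ≡ 0 at y ∈ {6}; common: ∅.
  x = 5: f ≡ 0 at y ∈ ∅; g ≡ 0 at y ∈ {5}; common: ∅.
  x = 6: f ≡ 0 at y ∈ ∅; g ≡ 0 at y ∈ {4}; common: ∅.
  x = 7: f ≡ 0 at y ∈ ∅; g ≡ 0 at y ∈ {3}; common: ∅.
  x = 8: f ≡ 0 at y ∈ ∅; g ≡ 0 at y ∈ {2}; common: ∅.
  x = 9: f ≡ 0 at y ∈ ∅; g ≡ 0 at y ∈ {1}; common: ∅.
  x = 10: f ≡ 0 at y ∈ {0, 1, 2, 3, 4, 5, 6, 7, 8, 9, 10}; g ≡ 0 at y ∈ {0}; common: {0}.
Collecting: common zeros = {(10, 0)}, so the count is 1.
Comparison with the Bézout bound: 1 ≤ 1 = deg(f)·deg(g), as expected for curves with no common component (the bound is attained).


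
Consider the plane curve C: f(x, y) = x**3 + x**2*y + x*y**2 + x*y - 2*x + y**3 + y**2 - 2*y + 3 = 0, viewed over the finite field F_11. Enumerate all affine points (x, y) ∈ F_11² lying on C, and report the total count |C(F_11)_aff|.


Affine F_11-points: {(0, 2), (0, 3), (0, 5), (4, 4), (8, 5), (9, 5), (10, 9)}; count = 7.

For each of the 121 pairs (x, y) ∈ F_11², evaluate f(x, y) mod 11. Record the zeros.
  x = 0: [0↦3, 1↦3, 2↦0, 3↦0, 4↦9, 5↦0, 6↦1, 7↦7, 8↦2, 9↦3, 10↦5]  zeros at y ∈ {2, 3, 5}
  x = 1: [0↦2, 1↦5, 2↦7, 3↦3, 4↦10, 5↦1, 6↦4, 7↦3, 8↦4, 9↦2, 10↦3]  zeros at y ∈ ∅
  x = 2: [0↦7, 1↦4, 2↦2, 3↦7, 4↦3, 5↦7, 6↦3, 7↦8, 8↦6, 9↦3, 10↦5]  zeros at y ∈ ∅
  x = 3: [0↦2, 1↦6, 2↦2, 3↦7, 4↦5, 5↦2, 6↦4, 7↦6, 8↦3, 9↦1, 10↦6]  zeros at y ∈ ∅
  x = 4: [0↦4, 1↦6, 2↦2, 3↦9, 4↦0, 5↦3, 6↦2, 7↦3, 8↦1, 9↦2, 10↦1]  zeros at y ∈ {4}
  x = 5: [0↦8, 1↦10, 2↦8, 3↦8, 4↦5, 5↦5, 6↦3, 7↦5, 8↦6, 9↦1, 10↦7]  zeros at y ∈ ∅
  x = 6: [0↦9, 1↦2, 2↦4, 3↦10, 4↦4, 5↦3, 6↦2, 7↦7, 8↦2, 9↦4, 10↦8]  zeros at y ∈ ∅
  x = 7: [0↦2, 1↦10, 2↦7, 3↦10, 4↦3, 5↦3, 6↦5, 7↦4, 8↦6, 9↦6, 10↦10]  zeros at y ∈ ∅
  x = 8: [0↦4, 1↦7, 2↦1, 3↦3, 4↦8, 5↦0, 6↦7, 7↦2, 8↦2, 9↦2, 10↦8]  zeros at y ∈ {5}
  x = 9: [0↦10, 1↦10, 2↦3, 3↦6, 4↦3, 5↦0, 6↦3, 7↦7, 8↦7, 9↦9, 10↦8]  zeros at y ∈ {5}
  x = 10: [0↦4, 1↦3, 2↦8, 3↦3, 4↦5, 5↦9, 6↦10, 7↦3, 8↦5, 9↦0, 10↦5]  zeros at y ∈ {9}
Collecting zeros: affine points = {(0, 2), (0, 3), (0, 5), (4, 4), (8, 5), (9, 5), (10, 9)}.
Total count |C(F_11)_aff| = 7.


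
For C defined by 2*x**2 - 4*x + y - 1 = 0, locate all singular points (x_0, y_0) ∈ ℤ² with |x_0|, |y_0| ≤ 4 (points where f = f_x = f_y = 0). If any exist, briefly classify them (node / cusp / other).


No singular points in the scanned grid; C is smooth there.

Compute partial derivatives:
  f_x = 4*x - 4.
  f_y = 1.
f_y = 1 is a nonzero constant, so f_y never vanishes: no point (x, y) can satisfy f = f_x = f_y = 0. In particular no (x, y) ∈ {−4, ..., 4}² is singular; the curve is smooth.


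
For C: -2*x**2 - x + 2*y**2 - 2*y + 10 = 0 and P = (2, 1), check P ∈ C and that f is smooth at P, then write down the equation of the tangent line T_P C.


Tangent line at P: -9*x + 2*y + 16 = 0.

Step 1: f(2, 1) = 0, so P lies on C.
Step 2: partial derivatives
  f_x(x, y) = -4*x - 1, f_y(x, y) = 4*y - 2.
  f_x(P) = -9, f_y(P) = 2 (gradient nonzero, so P is smooth).
Step 3: tangent line at P: -9·(x − 2) + 2·(y − 1) = 0.
Expanding: -9*x + 2*y + 16 = 0.


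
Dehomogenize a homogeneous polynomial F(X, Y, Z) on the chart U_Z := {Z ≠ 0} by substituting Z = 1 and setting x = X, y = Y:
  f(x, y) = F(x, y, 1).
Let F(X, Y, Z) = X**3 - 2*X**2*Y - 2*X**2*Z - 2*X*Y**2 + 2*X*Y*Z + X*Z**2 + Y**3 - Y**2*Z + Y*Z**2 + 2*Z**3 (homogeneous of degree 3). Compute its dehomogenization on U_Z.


f(x, y) = x**3 - 2*x**2*y - 2*x**2 - 2*x*y**2 + 2*x*y + x + y**3 - y**2 + y + 2

On U_Z we set Z = 1. Each monomial c·X^i·Y^j·Z^k in F becomes c·x^i·y^j·1^k = c·x^i·y^j.
Substituting Z = 1: F(X, Y, 1) = x**3 - 2*x**2*y - 2*x**2 - 2*x*y**2 + 2*x*y + x + y**3 - y**2 + y + 2.
Note: deg(f) ≤ deg(F) = 3; strict inequality happens when F is divisible by Z (lost terms).


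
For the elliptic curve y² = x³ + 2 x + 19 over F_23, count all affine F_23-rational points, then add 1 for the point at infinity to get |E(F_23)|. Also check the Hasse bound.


Affine points = {(2, 10), (2, 13), (3, 11), (3, 12), (5, 4), (5, 19), (7, 10), (7, 13), (8, 8), (8, 15), (10, 2), (10, 21), (12, 0), (14, 10), (14, 13), (19, 4), (19, 19), (20, 3), (20, 20), (22, 4), (22, 19)}; affine count = 21; |E(F_23)| = 22.

Discriminant check: Δ ∝ 4a³ + 27b² = 4·2³ + 27·19² = 4·8 + 27·361 ≡ 4 (mod 23). Nonzero ⇒ E is nonsingular.
For each x ∈ F_23, compute rhs = x³ + 2·x + 19 mod 23, then count y ∈ F_23 with y² ≡ rhs.
  x = 0: rhs = 19, matching y values: none (0 points).
  x = 1: rhs = 22, matching y values: none (0 points).
  x = 2: rhs = 8, matching y values: 10, 13 (2 points).
  x = 3: rhs = 6, matching y values: 11, 12 (2 points).
  x = 4: rhs = 22, matching y values: none (0 points).
  x = 5: rhs = 16, matching y values: 4, 19 (2 points).
  x = 6: rhs = 17, matching y values: none (0 points).
  x = 7: rhs = 8, matching y values: 10, 13 (2 points).
  x = 8: rhs = 18, matching y values: 8, 15 (2 points).
  x = 9: rhs = 7, matching y values: none (0 points).
  x = 10: rhs = 4, matching y values: 2, 21 (2 points).
  x = 11: rhs = 15, matching y values: none (0 points).
  x = 12: rhs = 0, matching y values: 0 (1 points).
  x = 13: rhs = 11, matching y values: none (0 points).
  x = 14: rhs = 8, matching y values: 10, 13 (2 points).
  x = 15: rhs = 20, matching y values: none (0 points).
  x = 16: rhs = 7, matching y values: none (0 points).
  x = 17: rhs = 21, matching y values: none (0 points).
  x = 18: rhs = 22, matching y values: none (0 points).
  x = 19: rhs = 16, matching y values: 4, 19 (2 points).
  x = 20: rhs = 9, matching y values: 3, 20 (2 points).
  x = 21: rhs = 7, matching y values: none (0 points).
  x = 22: rhs = 16, matching y values: 4, 19 (2 points).
Total affine count: 21.
Full point count |E(F_23)| = 21 + 1 = 22.
Hasse bound: |22 − (23+1)| = |-2| = 2 ≤ 2√23 ≈ 9.5917 ✓.


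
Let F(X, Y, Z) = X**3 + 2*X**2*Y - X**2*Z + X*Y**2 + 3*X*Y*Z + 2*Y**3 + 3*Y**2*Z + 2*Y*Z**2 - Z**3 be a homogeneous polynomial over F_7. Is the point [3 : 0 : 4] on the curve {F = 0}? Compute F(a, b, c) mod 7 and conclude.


F(3,0,4) ≡ 4 (mod 7); P is NOT on the curve.

Evaluate F(3, 0, 4) term-by-term (mod 7).
  X**3 ↦ 1·27·1·1 = 27
  2*X**2*Y ↦ 2·9·0·1 = 0
  -X**2*Z ↦ -1·9·1·4 = -36
  X*Y**2 ↦ 1·3·0·1 = 0
  3*X*Y*Z ↦ 3·3·0·4 = 0
  2*Y**3 ↦ 2·1·0·1 = 0
  3*Y**2*Z ↦ 3·1·0·4 = 0
  2*Y*Z**2 ↦ 2·1·0·16 = 0
  -Z**3 ↦ -1·1·1·64 = -64
Sum: F(3, 0, 4) = (27) + (0) + (-36) + (0) + (0) + (0) + (0) + (0) + (-64) = -73.
Reducing mod 7: -73 ≡ 4 (mod 7).
Since F(a, b, c) ≡ 4 ≠ 0 (mod 7), P does NOT lie on the curve.


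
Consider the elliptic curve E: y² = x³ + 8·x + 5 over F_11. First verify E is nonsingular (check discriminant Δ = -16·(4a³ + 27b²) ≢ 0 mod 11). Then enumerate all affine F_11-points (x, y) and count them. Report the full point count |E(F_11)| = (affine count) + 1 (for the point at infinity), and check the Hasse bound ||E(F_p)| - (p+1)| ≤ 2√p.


Affine points = {(0, 4), (0, 7), (1, 5), (1, 6), (3, 1), (3, 10), (5, 4), (5, 7), (6, 4), (6, 7), (8, 3), (8, 8), (9, 5), (9, 6)}; affine count = 14; |E(F_11)| = 15.

Discriminant check: Δ ∝ 4a³ + 27b² = 4·8³ + 27·5² = 4·512 + 27·25 ≡ 6 (mod 11). Nonzero ⇒ E is nonsingular.
For each x ∈ F_11, compute rhs = x³ + 8·x + 5 mod 11, then count y ∈ F_11 with y² ≡ rhs.
  x = 0: rhs = 5, matching y values: 4, 7 (2 points).
  x = 1: rhs = 3, matching y values: 5, 6 (2 points).
  x = 2: rhs = 7, matching y values: none (0 points).
  x = 3: rhs = 1, matching y values: 1, 10 (2 points).
  x = 4: rhs = 2, matching y values: none (0 points).
  x = 5: rhs = 5, matching y values: 4, 7 (2 points).
  x = 6: rhs = 5, matching y values: 4, 7 (2 points).
  x = 7: rhs = 8, matching y values: none (0 points).
  x = 8: rhs = 9, matching y values: 3, 8 (2 points).
  x = 9: rhs = 3, matching y values: 5, 6 (2 points).
  x = 10: rhs = 7, matching y values: none (0 points).
Total affine count: 14.
Full point count |E(F_11)| = 14 + 1 = 15.
Hasse bound: |15 − (11+1)| = |3| = 3 ≤ 2√11 ≈ 6.6332 ✓.


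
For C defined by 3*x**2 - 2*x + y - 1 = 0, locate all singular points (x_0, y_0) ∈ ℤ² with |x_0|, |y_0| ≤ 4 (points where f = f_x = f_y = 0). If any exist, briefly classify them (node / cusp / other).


No singular points in the scanned grid; C is smooth there.

Compute partial derivatives:
  f_x = 6*x - 2.
  f_y = 1.
f_y = 1 is a nonzero constant, so f_y never vanishes: no point (x, y) can satisfy f = f_x = f_y = 0. In particular no (x, y) ∈ {−4, ..., 4}² is singular; the curve is smooth.


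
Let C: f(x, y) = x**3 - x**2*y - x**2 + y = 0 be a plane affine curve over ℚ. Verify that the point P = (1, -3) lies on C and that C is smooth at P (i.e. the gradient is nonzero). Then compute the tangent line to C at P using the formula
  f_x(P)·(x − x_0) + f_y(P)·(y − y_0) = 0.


Tangent line at P: 7*x - 7 = 0.

Step 1: f(1, -3) = 0, so P lies on C.
Step 2: partial derivatives
  f_x(x, y) = 3*x**2 - 2*x*y - 2*x, f_y(x, y) = 1 - x**2.
  f_x(P) = 7, f_y(P) = 0 (gradient nonzero, so P is smooth).
Step 3: tangent line at P: 7·(x − 1) + 0·(y − -3) = 0.
Expanding: 7*x - 7 = 0.


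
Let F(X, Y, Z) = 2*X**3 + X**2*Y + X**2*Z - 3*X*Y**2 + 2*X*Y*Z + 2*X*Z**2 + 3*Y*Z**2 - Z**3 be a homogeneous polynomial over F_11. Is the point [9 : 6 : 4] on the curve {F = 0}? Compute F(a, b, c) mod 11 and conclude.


F(9,6,4) ≡ 7 (mod 11); P is NOT on the curve.

Evaluate F(9, 6, 4) term-by-term (mod 11).
  2*X**3 ↦ 2·729·1·1 = 1458
  X**2*Y ↦ 1·81·6·1 = 486
  X**2*Z ↦ 1·81·1·4 = 324
  -3*X*Y**2 ↦ -3·9·36·1 = -972
  2*X*Y*Z ↦ 2·9·6·4 = 432
  2*X*Z**2 ↦ 2·9·1·16 = 288
  3*Y*Z**2 ↦ 3·1·6·16 = 288
  -Z**3 ↦ -1·1·1·64 = -64
Sum: F(9, 6, 4) = (1458) + (486) + (324) + (-972) + (432) + (288) + (288) + (-64) = 2240.
Reducing mod 11: 2240 ≡ 7 (mod 11).
Since F(a, b, c) ≡ 7 ≠ 0 (mod 11), P does NOT lie on the curve.


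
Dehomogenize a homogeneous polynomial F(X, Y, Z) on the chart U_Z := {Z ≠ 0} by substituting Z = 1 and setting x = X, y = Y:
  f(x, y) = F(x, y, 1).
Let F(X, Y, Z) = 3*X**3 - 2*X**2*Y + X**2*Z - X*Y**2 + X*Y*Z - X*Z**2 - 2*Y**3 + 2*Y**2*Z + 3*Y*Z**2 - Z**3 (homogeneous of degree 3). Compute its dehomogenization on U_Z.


f(x, y) = 3*x**3 - 2*x**2*y + x**2 - x*y**2 + x*y - x - 2*y**3 + 2*y**2 + 3*y - 1

On U_Z we set Z = 1. Each monomial c·X^i·Y^j·Z^k in F becomes c·x^i·y^j·1^k = c·x^i·y^j.
Substituting Z = 1: F(X, Y, 1) = 3*x**3 - 2*x**2*y + x**2 - x*y**2 + x*y - x - 2*y**3 + 2*y**2 + 3*y - 1.
Note: deg(f) ≤ deg(F) = 3; strict inequality happens when F is divisible by Z (lost terms).


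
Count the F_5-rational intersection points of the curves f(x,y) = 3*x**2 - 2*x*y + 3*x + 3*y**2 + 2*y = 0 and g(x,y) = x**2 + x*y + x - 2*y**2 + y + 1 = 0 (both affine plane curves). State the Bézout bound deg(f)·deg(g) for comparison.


Common zeros: {(0, 1), (3, 1)}; count = 2; Bézout bound = 4.

deg(f) = 2, deg(g) = 2, so Bézout bound = 4.
Scan x ∈ F_5. For each x, list the y ∈ F_5 with f(x, y) ≡ 0 and those with g(x, y) ≡ 0 (mod 5); the common zeros in that column are the intersection.
  x = 0: f ≡ 0 at y ∈ {0, 1}; g ≡ 0 at y ∈ {1, 2}; common: {1}.
  x = 1: f ≡ 0 at y ∈ ∅; g ≡ 0 at y ∈ ∅; common: ∅.
  x = 2: f ≡ 0 at y ∈ ∅; g ≡ 0 at y ∈ {2}; common: ∅.
  x = 3: f ≡ 0 at y ∈ {1, 2}; g ≡ 0 at y ∈ {1}; common: {1}.
  x = 4: f ≡ 0 at y ∈ {0, 2}; g ≡ 0 at y ∈ ∅; common: ∅.
Collecting: common zeros = {(0, 1), (3, 1)}, so the count is 2.
Comparison with the Bézout bound: 2 ≤ 4 = deg(f)·deg(g), as expected for curves with no common component (the affine F_5-count falls short of the bound because intersections may lie at infinity, over extension fields, or carry multiplicity).


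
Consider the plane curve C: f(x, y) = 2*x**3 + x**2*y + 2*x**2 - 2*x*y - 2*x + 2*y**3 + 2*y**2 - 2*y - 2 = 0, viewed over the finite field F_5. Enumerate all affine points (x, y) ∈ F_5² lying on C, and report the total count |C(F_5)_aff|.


Affine F_5-points: {(0, 1), (0, 4), (1, 0), (2, 1), (2, 4), (3, 2), (4, 0), (4, 1), (4, 3)}; count = 9.

For each of the 25 pairs (x, y) ∈ F_5², evaluate f(x, y) mod 5. Record the zeros.
  x = 0: [0↦3, 1↦0, 2↦3, 3↦4, 4↦0]  zeros at y ∈ {1, 4}
  x = 1: [0↦0, 1↦1, 2↦3, 3↦3, 4↦3]  zeros at y ∈ {0}
  x = 2: [0↦3, 1↦0, 2↦3, 3↦4, 4↦0]  zeros at y ∈ {1, 4}
  x = 3: [0↦4, 1↦4, 2↦0, 3↦4, 4↦3]  zeros at y ∈ {2}
  x = 4: [0↦0, 1↦0, 2↦1, 3↦0, 4↦4]  zeros at y ∈ {0, 1, 3}
Collecting zeros: affine points = {(0, 1), (0, 4), (1, 0), (2, 1), (2, 4), (3, 2), (4, 0), (4, 1), (4, 3)}.
Total count |C(F_5)_aff| = 9.


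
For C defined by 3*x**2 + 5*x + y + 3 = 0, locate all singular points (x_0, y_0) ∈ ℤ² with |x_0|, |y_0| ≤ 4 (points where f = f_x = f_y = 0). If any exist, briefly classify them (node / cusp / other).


No singular points in the scanned grid; C is smooth there.

Compute partial derivatives:
  f_x = 6*x + 5.
  f_y = 1.
f_y = 1 is a nonzero constant, so f_y never vanishes: no point (x, y) can satisfy f = f_x = f_y = 0. In particular no (x, y) ∈ {−4, ..., 4}² is singular; the curve is smooth.


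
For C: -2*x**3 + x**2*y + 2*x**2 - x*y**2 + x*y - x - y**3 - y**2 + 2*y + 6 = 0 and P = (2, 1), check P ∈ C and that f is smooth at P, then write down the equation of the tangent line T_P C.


Tangent line at P: -13*x - y + 27 = 0.

Step 1: f(2, 1) = 0, so P lies on C.
Step 2: partial derivatives
  f_x(x, y) = -6*x**2 + 2*x*y + 4*x - y**2 + y - 1, f_y(x, y) = x**2 - 2*x*y + x - 3*y**2 - 2*y + 2.
  f_x(P) = -13, f_y(P) = -1 (gradient nonzero, so P is smooth).
Step 3: tangent line at P: -13·(x − 2) + -1·(y − 1) = 0.
Expanding: -13*x - y + 27 = 0.


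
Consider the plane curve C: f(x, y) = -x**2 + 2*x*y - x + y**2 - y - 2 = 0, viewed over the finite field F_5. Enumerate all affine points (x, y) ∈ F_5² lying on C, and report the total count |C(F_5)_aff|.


Affine F_5-points: {(0, 2), (0, 4), (2, 3), (2, 4), (3, 2), (3, 3)}; count = 6.

For each of the 25 pairs (x, y) ∈ F_5², evaluate f(x, y) mod 5. Record the zeros.
  x = 0: [0↦3, 1↦3, 2↦0, 3↦4, 4↦0]  zeros at y ∈ {2, 4}
  x = 1: [0↦1, 1↦3, 2↦2, 3↦3, 4↦1]  zeros at y ∈ ∅
  x = 2: [0↦2, 1↦1, 2↦2, 3↦0, 4↦0]  zeros at y ∈ {3, 4}
  x = 3: [0↦1, 1↦2, 2↦0, 3↦0, 4↦2]  zeros at y ∈ {2, 3}
  x = 4: [0↦3, 1↦1, 2↦1, 3↦3, 4↦2]  zeros at y ∈ ∅
Collecting zeros: affine points = {(0, 2), (0, 4), (2, 3), (2, 4), (3, 2), (3, 3)}.
Total count |C(F_5)_aff| = 6.


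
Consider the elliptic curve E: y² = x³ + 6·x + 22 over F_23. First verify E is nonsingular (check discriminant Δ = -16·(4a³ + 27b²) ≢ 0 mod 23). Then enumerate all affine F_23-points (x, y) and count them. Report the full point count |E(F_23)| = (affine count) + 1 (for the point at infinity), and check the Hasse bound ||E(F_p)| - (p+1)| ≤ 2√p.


Affine points = {(1, 11), (1, 12), (4, 8), (4, 15), (5, 4), (5, 19), (7, 4), (7, 19), (9, 0), (10, 1), (10, 22), (11, 4), (11, 19), (17, 0), (19, 7), (19, 16), (20, 0), (21, 5), (21, 18)}; affine count = 19; |E(F_23)| = 20.

Discriminant check: Δ ∝ 4a³ + 27b² = 4·6³ + 27·22² = 4·216 + 27·484 ≡ 17 (mod 23). Nonzero ⇒ E is nonsingular.
For each x ∈ F_23, compute rhs = x³ + 6·x + 22 mod 23, then count y ∈ F_23 with y² ≡ rhs.
  x = 0: rhs = 22, matching y values: none (0 points).
  x = 1: rhs = 6, matching y values: 11, 12 (2 points).
  x = 2: rhs = 19, matching y values: none (0 points).
  x = 3: rhs = 21, matching y values: none (0 points).
  x = 4: rhs = 18, matching y values: 8, 15 (2 points).
  x = 5: rhs = 16, matching y values: 4, 19 (2 points).
  x = 6: rhs = 21, matching y values: none (0 points).
  x = 7: rhs = 16, matching y values: 4, 19 (2 points).
  x = 8: rhs = 7, matching y values: none (0 points).
  x = 9: rhs = 0, matching y values: 0 (1 points).
  x = 10: rhs = 1, matching y values: 1, 22 (2 points).
  x = 11: rhs = 16, matching y values: 4, 19 (2 points).
  x = 12: rhs = 5, matching y values: none (0 points).
  x = 13: rhs = 20, matching y values: none (0 points).
  x = 14: rhs = 21, matching y values: none (0 points).
  x = 15: rhs = 14, matching y values: none (0 points).
  x = 16: rhs = 5, matching y values: none (0 points).
  x = 17: rhs = 0, matching y values: 0 (1 points).
  x = 18: rhs = 5, matching y values: none (0 points).
  x = 19: rhs = 3, matching y values: 7, 16 (2 points).
  x = 20: rhs = 0, matching y values: 0 (1 points).
  x = 21: rhs = 2, matching y values: 5, 18 (2 points).
  x = 22: rhs = 15, matching y values: none (0 points).
Total affine count: 19.
Full point count |E(F_23)| = 19 + 1 = 20.
Hasse bound: |20 − (23+1)| = |-4| = 4 ≤ 2√23 ≈ 9.5917 ✓.


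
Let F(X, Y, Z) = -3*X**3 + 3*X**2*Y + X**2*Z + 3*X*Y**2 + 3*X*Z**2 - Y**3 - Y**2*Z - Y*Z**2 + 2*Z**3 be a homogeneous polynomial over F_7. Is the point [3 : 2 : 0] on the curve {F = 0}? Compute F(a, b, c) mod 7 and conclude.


F(3,2,0) ≡ 1 (mod 7); P is NOT on the curve.

Evaluate F(3, 2, 0) term-by-term (mod 7).
  -3*X**3 ↦ -3·27·1·1 = -81
  3*X**2*Y ↦ 3·9·2·1 = 54
  X**2*Z ↦ 1·9·1·0 = 0
  3*X*Y**2 ↦ 3·3·4·1 = 36
  3*X*Z**2 ↦ 3·3·1·0 = 0
  -Y**3 ↦ -1·1·8·1 = -8
  -Y**2*Z ↦ -1·1·4·0 = 0
  -Y*Z**2 ↦ -1·1·2·0 = 0
  2*Z**3 ↦ 2·1·1·0 = 0
Sum: F(3, 2, 0) = (-81) + (54) + (0) + (36) + (0) + (-8) + (0) + (0) + (0) = 1.
Reducing mod 7: 1 ≡ 1 (mod 7).
Since F(a, b, c) ≡ 1 ≠ 0 (mod 7), P does NOT lie on the curve.


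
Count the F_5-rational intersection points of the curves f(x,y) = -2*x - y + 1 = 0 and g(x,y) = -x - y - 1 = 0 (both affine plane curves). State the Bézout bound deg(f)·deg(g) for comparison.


Common zeros: {(2, 2)}; count = 1; Bézout bound = 1.

deg(f) = 1, deg(g) = 1, so Bézout bound = 1.
Scan x ∈ F_5. For each x, list the y ∈ F_5 with f(x, y) ≡ 0 and those with g(x, y) ≡ 0 (mod 5); the common zeros in that column are the intersection.
  x = 0: f ≡ 0 at y ∈ {1}; g ≡ 0 at y ∈ {4}; common: ∅.
  x = 1: f ≡ 0 at y ∈ {4}; g ≡ 0 at y ∈ {3}; common: ∅.
  x = 2: f ≡ 0 at y ∈ {2}; g ≡ 0 at y ∈ {2}; common: {2}.
  x = 3: f ≡ 0 at y ∈ {0}; g ≡ 0 at y ∈ {1}; common: ∅.
  x = 4: f ≡ 0 at y ∈ {3}; g ≡ 0 at y ∈ {0}; common: ∅.
Collecting: common zeros = {(2, 2)}, so the count is 1.
Comparison with the Bézout bound: 1 ≤ 1 = deg(f)·deg(g), as expected for curves with no common component (the bound is attained).


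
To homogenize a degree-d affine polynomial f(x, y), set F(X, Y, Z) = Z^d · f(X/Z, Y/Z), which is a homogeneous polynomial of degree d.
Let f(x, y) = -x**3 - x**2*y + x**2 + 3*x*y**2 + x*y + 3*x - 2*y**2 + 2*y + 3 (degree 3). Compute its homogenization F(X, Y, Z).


F(X, Y, Z) = -X**3 - X**2*Y + X**2*Z + 3*X*Y**2 + X*Y*Z + 3*X*Z**2 - 2*Y**2*Z + 2*Y*Z**2 + 3*Z**3

deg(f) = 3.
Substitute x = X/Z, y = Y/Z into f, then multiply by Z^3.
  monomial -1·x^3·y^0 ↦ -1·X^3·Y^0·Z^0.
  monomial -1·x^2·y^1 ↦ -1·X^2·Y^1·Z^0.
  monomial 1·x^2·y^0 ↦ 1·X^2·Y^0·Z^1.
  monomial 3·x^1·y^2 ↦ 3·X^1·Y^2·Z^0.
  monomial 1·x^1·y^1 ↦ 1·X^1·Y^1·Z^1.
  monomial 3·x^1·y^0 ↦ 3·X^1·Y^0·Z^2.
  monomial -2·x^0·y^2 ↦ -2·X^0·Y^2·Z^1.
  monomial 2·x^0·y^1 ↦ 2·X^0·Y^1·Z^2.
  monomial 3·x^0·y^0 ↦ 3·X^0·Y^0·Z^3.
Collecting: F(X, Y, Z) = -X**3 - X**2*Y + X**2*Z + 3*X*Y**2 + X*Y*Z + 3*X*Z**2 - 2*Y**2*Z + 2*Y*Z**2 + 3*Z**3.


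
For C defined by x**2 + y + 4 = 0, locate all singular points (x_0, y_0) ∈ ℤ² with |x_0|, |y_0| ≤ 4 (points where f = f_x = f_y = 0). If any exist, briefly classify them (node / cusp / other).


No singular points in the scanned grid; C is smooth there.

Compute partial derivatives:
  f_x = 2*x.
  f_y = 1.
f_y = 1 is a nonzero constant, so f_y never vanishes: no point (x, y) can satisfy f = f_x = f_y = 0. In particular no (x, y) ∈ {−4, ..., 4}² is singular; the curve is smooth.


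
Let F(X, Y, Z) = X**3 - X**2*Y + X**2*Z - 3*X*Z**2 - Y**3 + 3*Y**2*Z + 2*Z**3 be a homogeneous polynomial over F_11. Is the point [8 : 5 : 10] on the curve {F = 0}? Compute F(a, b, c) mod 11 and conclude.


F(8,5,10) ≡ 1 (mod 11); P is NOT on the curve.

Evaluate F(8, 5, 10) term-by-term (mod 11).
  X**3 ↦ 1·512·1·1 = 512
  -X**2*Y ↦ -1·64·5·1 = -320
  X**2*Z ↦ 1·64·1·10 = 640
  -3*X*Z**2 ↦ -3·8·1·100 = -2400
  -Y**3 ↦ -1·1·125·1 = -125
  3*Y**2*Z ↦ 3·1·25·10 = 750
  2*Z**3 ↦ 2·1·1·1000 = 2000
Sum: F(8, 5, 10) = (512) + (-320) + (640) + (-2400) + (-125) + (750) + (2000) = 1057.
Reducing mod 11: 1057 ≡ 1 (mod 11).
Since F(a, b, c) ≡ 1 ≠ 0 (mod 11), P does NOT lie on the curve.


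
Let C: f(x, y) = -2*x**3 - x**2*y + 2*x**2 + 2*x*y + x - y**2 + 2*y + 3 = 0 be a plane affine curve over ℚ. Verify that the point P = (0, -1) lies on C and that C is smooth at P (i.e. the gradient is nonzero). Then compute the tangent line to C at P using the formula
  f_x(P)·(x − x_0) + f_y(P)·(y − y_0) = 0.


Tangent line at P: -x + 4*y + 4 = 0.

Step 1: f(0, -1) = 0, so P lies on C.
Step 2: partial derivatives
  f_x(x, y) = -6*x**2 - 2*x*y + 4*x + 2*y + 1, f_y(x, y) = -x**2 + 2*x - 2*y + 2.
  f_x(P) = -1, f_y(P) = 4 (gradient nonzero, so P is smooth).
Step 3: tangent line at P: -1·(x − 0) + 4·(y − -1) = 0.
Expanding: -x + 4*y + 4 = 0.


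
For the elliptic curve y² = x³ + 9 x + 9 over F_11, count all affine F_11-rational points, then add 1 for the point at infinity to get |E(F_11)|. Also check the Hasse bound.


Affine points = {(0, 3), (0, 8), (5, 5), (5, 6), (6, 2), (6, 9), (9, 4), (9, 7)}; affine count = 8; |E(F_11)| = 9.

Discriminant check: Δ ∝ 4a³ + 27b² = 4·9³ + 27·9² = 4·729 + 27·81 ≡ 10 (mod 11). Nonzero ⇒ E is nonsingular.
For each x ∈ F_11, compute rhs = x³ + 9·x + 9 mod 11, then count y ∈ F_11 with y² ≡ rhs.
  x = 0: rhs = 9, matching y values: 3, 8 (2 points).
  x = 1: rhs = 8, matching y values: none (0 points).
  x = 2: rhs = 2, matching y values: none (0 points).
  x = 3: rhs = 8, matching y values: none (0 points).
  x = 4: rhs = 10, matching y values: none (0 points).
  x = 5: rhs = 3, matching y values: 5, 6 (2 points).
  x = 6: rhs = 4, matching y values: 2, 9 (2 points).
  x = 7: rhs = 8, matching y values: none (0 points).
  x = 8: rhs = 10, matching y values: none (0 points).
  x = 9: rhs = 5, matching y values: 4, 7 (2 points).
  x = 10: rhs = 10, matching y values: none (0 points).
Total affine count: 8.
Full point count |E(F_11)| = 8 + 1 = 9.
Hasse bound: |9 − (11+1)| = |-3| = 3 ≤ 2√11 ≈ 6.6332 ✓.


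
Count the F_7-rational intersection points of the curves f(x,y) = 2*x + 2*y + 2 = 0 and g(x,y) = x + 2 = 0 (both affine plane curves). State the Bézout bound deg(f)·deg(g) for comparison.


Common zeros: {(5, 1)}; count = 1; Bézout bound = 1.

deg(f) = 1, deg(g) = 1, so Bézout bound = 1.
Scan x ∈ F_7. For each x, list the y ∈ F_7 with f(x, y) ≡ 0 and those with g(x, y) ≡ 0 (mod 7); the common zeros in that column are the intersection.
  x = 0: f ≡ 0 at y ∈ {6}; g ≡ 0 at y ∈ ∅; common: ∅.
  x = 1: f ≡ 0 at y ∈ {5}; g ≡ 0 at y ∈ ∅; common: ∅.
  x = 2: f ≡ 0 at y ∈ {4}; g ≡ 0 at y ∈ ∅; common: ∅.
  x = 3: f ≡ 0 at y ∈ {3}; g ≡ 0 at y ∈ ∅; common: ∅.
  x = 4: f ≡ 0 at y ∈ {2}; g ≡ 0 at y ∈ ∅; common: ∅.
  x = 5: f ≡ 0 at y ∈ {1}; g ≡ 0 at y ∈ {0, 1, 2, 3, 4, 5, 6}; common: {1}.
  x = 6: f ≡ 0 at y ∈ {0}; g ≡ 0 at y ∈ ∅; common: ∅.
Collecting: common zeros = {(5, 1)}, so the count is 1.
Comparison with the Bézout bound: 1 ≤ 1 = deg(f)·deg(g), as expected for curves with no common component (the bound is attained).


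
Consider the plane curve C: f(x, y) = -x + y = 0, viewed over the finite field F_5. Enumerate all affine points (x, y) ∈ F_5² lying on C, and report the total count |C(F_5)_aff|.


Affine F_5-points: {(0, 0), (1, 1), (2, 2), (3, 3), (4, 4)}; count = 5.

For each of the 25 pairs (x, y) ∈ F_5², evaluate f(x, y) mod 5. Record the zeros.
  x = 0: [0↦0, 1↦1, 2↦2, 3↦3, 4↦4]  zeros at y ∈ {0}
  x = 1: [0↦4, 1↦0, 2↦1, 3↦2, 4↦3]  zeros at y ∈ {1}
  x = 2: [0↦3, 1↦4, 2↦0, 3↦1, 4↦2]  zeros at y ∈ {2}
  x = 3: [0↦2, 1↦3, 2↦4, 3↦0, 4↦1]  zeros at y ∈ {3}
  x = 4: [0↦1, 1↦2, 2↦3, 3↦4, 4↦0]  zeros at y ∈ {4}
Collecting zeros: affine points = {(0, 0), (1, 1), (2, 2), (3, 3), (4, 4)}.
Total count |C(F_5)_aff| = 5.
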